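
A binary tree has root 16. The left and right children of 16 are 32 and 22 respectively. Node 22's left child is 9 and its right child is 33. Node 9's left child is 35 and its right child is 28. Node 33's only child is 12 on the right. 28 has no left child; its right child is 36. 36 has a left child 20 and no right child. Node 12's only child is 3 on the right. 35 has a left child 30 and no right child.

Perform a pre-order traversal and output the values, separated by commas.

Pre-order visits the node, then its left subtree, then its right subtree.
Visit 16.
At 16: go left to 32.
  32 is a leaf — visit 32.
At 16: go right to 22.
  Visit 22.
  At 22: go left to 9.
    Visit 9.
    At 9: go left to 35.
      Visit 35.
      At 35: go left to 30.
        30 is a leaf — visit 30.
      At 35: no right child.
    At 9: go right to 28.
      Visit 28.
      At 28: no left child.
      At 28: go right to 36.
        Visit 36.
        At 36: go left to 20.
          20 is a leaf — visit 20.
        At 36: no right child.
  At 22: go right to 33.
    Visit 33.
    At 33: no left child.
    At 33: go right to 12.
      Visit 12.
      At 12: no left child.
      At 12: go right to 3.
        3 is a leaf — visit 3.

16, 32, 22, 9, 35, 30, 28, 36, 20, 33, 12, 3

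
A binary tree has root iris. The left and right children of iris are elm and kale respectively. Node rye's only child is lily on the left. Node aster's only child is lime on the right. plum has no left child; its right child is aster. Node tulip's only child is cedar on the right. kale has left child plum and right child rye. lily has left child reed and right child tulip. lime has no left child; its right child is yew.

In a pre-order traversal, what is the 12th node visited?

Pre-order visits the node, then its left subtree, then its right subtree.
Visit iris.
At iris: go left to elm.
  elm is a leaf — visit elm.
At iris: go right to kale.
  Visit kale.
  At kale: go left to plum.
    Visit plum.
    At plum: no left child.
    At plum: go right to aster.
      Visit aster.
      At aster: no left child.
      At aster: go right to lime.
        Visit lime.
        At lime: no left child.
        At lime: go right to yew.
          yew is a leaf — visit yew.
  At kale: go right to rye.
    Visit rye.
    At rye: go left to lily.
      Visit lily.
      At lily: go left to reed.
        reed is a leaf — visit reed.
      At lily: go right to tulip.
        Visit tulip.
        At tulip: no left child.
        At tulip: go right to cedar.
          cedar is a leaf — visit cedar.
    At rye: no right child.
Full pre-order sequence: iris, elm, kale, plum, aster, lime, yew, rye, lily, reed, tulip, cedar.

cedar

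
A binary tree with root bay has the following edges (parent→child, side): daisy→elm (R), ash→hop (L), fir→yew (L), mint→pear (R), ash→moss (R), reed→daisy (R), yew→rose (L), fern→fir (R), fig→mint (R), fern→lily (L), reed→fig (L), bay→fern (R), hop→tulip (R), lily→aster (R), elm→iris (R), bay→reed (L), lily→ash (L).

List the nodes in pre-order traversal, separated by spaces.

bay reed fig mint pear daisy elm iris fern lily ash hop tulip moss aster fir yew rose

Pre-order visits the node, then its left subtree, then its right subtree.
Visit bay.
At bay: go left to reed.
  Visit reed.
  At reed: go left to fig.
    Visit fig.
    At fig: no left child.
    At fig: go right to mint.
      Visit mint.
      At mint: no left child.
      At mint: go right to pear.
        pear is a leaf — visit pear.
  At reed: go right to daisy.
    Visit daisy.
    At daisy: no left child.
    At daisy: go right to elm.
      Visit elm.
      At elm: no left child.
      At elm: go right to iris.
        iris is a leaf — visit iris.
At bay: go right to fern.
  Visit fern.
  At fern: go left to lily.
    Visit lily.
    At lily: go left to ash.
      Visit ash.
      At ash: go left to hop.
        Visit hop.
        At hop: no left child.
        At hop: go right to tulip.
          tulip is a leaf — visit tulip.
      At ash: go right to moss.
        moss is a leaf — visit moss.
    At lily: go right to aster.
      aster is a leaf — visit aster.
  At fern: go right to fir.
    Visit fir.
    At fir: go left to yew.
      Visit yew.
      At yew: go left to rose.
        rose is a leaf — visit rose.
      At yew: no right child.
    At fir: no right child.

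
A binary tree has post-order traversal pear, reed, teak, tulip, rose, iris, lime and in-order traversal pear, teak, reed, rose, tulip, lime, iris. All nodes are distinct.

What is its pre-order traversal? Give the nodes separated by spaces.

The last element of post-order is the root; it splits in-order into left and right subtrees.
Root lime: left subtree has 5 nodes {pear, teak, reed, rose, tulip}, right has 1 {iris}.
  Root rose: left subtree has 3 nodes {pear, teak, reed}, right has 1 {tulip}.
    Root teak: left subtree has 1 node {pear}, right has 1 {reed}.

lime rose teak pear reed tulip iris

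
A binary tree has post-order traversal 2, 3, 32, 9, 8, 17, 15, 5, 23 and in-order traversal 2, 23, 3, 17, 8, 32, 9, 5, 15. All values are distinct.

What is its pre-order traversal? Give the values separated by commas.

23, 2, 5, 17, 3, 8, 9, 32, 15

The last element of post-order is the root; it splits in-order into left and right subtrees.
Root 23: left subtree has 1 node {2}, right has 7 {3, 17, 8, 32, 9, 5, 15}.
  Root 5: left subtree has 5 nodes {3, 17, 8, 32, 9}, right has 1 {15}.
    Root 17: left subtree has 1 node {3}, right has 3 {8, 32, 9}.
      Root 8: left subtree has 0 nodes { }, right has 2 {32, 9}.
        Root 9: left subtree has 1 node {32}, right has 0 { }.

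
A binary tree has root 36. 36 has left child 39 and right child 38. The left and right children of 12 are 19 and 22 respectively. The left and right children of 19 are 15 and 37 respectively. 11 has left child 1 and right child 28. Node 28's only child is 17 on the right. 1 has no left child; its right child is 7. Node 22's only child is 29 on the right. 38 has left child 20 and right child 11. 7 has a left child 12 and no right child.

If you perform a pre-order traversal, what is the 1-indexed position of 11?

Pre-order visits the node, then its left subtree, then its right subtree.
Visit 36.
At 36: go left to 39.
  39 is a leaf — visit 39.
At 36: go right to 38.
  Visit 38.
  At 38: go left to 20.
    20 is a leaf — visit 20.
  At 38: go right to 11.
    Visit 11.
    At 11: go left to 1.
      Visit 1.
      At 1: no left child.
      At 1: go right to 7.
        Visit 7.
        At 7: go left to 12.
          Visit 12.
          At 12: go left to 19.
            Visit 19.
            At 19: go left to 15.
              15 is a leaf — visit 15.
            At 19: go right to 37.
              37 is a leaf — visit 37.
          At 12: go right to 22.
            Visit 22.
            At 22: no left child.
            At 22: go right to 29.
              29 is a leaf — visit 29.
        At 7: no right child.
    At 11: go right to 28.
      Visit 28.
      At 28: no left child.
      At 28: go right to 17.
        17 is a leaf — visit 17.
Full pre-order sequence: 36, 39, 38, 20, 11, 1, 7, 12, 19, 15, 37, 22, 29, 28, 17.

5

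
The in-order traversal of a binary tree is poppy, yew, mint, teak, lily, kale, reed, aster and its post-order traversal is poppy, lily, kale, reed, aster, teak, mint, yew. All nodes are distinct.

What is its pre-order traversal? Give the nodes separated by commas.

yew, poppy, mint, teak, aster, reed, kale, lily

The last element of post-order is the root; it splits in-order into left and right subtrees.
Root yew: left subtree has 1 node {poppy}, right has 6 {mint, teak, lily, kale, reed, aster}.
  Root mint: left subtree has 0 nodes { }, right has 5 {teak, lily, kale, reed, aster}.
    Root teak: left subtree has 0 nodes { }, right has 4 {lily, kale, reed, aster}.
      Root aster: left subtree has 3 nodes {lily, kale, reed}, right has 0 { }.
        Root reed: left subtree has 2 nodes {lily, kale}, right has 0 { }.
          Root kale: left subtree has 1 node {lily}, right has 0 { }.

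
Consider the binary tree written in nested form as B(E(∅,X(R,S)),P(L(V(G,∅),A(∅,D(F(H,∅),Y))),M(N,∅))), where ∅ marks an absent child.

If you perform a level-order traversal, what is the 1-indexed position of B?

Level-order visits nodes level by level from the root, left to right within each level.
Level 0: B
Level 1: E, P
Level 2: X, L, M
Level 3: R, S, V, A, N
Level 4: G, D
Level 5: F, Y
Level 6: H
Full level-order sequence: B, E, P, X, L, M, R, S, V, A, N, G, D, F, Y, H.

1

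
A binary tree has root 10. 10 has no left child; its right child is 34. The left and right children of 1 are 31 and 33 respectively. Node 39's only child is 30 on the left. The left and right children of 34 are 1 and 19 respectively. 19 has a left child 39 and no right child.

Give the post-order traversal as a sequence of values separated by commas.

31, 33, 1, 30, 39, 19, 34, 10

Post-order visits the left subtree, then the right subtree, then the node.
At 10: no left child.
At 10: go right to 34.
  At 34: go left to 1.
    At 1: go left to 31.
      31 is a leaf — visit 31.
    At 1: go right to 33.
      33 is a leaf — visit 33.
    Visit 1.
  At 34: go right to 19.
    At 19: go left to 39.
      At 39: go left to 30.
        30 is a leaf — visit 30.
      At 39: no right child.
      Visit 39.
    At 19: no right child.
    Visit 19.
  Visit 34.
Visit 10.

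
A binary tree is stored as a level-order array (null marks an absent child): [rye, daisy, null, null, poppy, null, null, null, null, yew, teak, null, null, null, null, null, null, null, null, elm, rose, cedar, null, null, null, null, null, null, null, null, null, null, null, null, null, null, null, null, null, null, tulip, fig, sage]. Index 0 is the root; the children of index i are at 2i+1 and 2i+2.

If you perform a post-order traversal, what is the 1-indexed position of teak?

Post-order visits the left subtree, then the right subtree, then the node.
At rye: go left to daisy.
  At daisy: no left child.
  At daisy: go right to poppy.
    At poppy: go left to yew.
      At yew: go left to elm.
        At elm: no left child.
        At elm: go right to tulip.
          tulip is a leaf — visit tulip.
        Visit elm.
      At yew: go right to rose.
        At rose: go left to fig.
          fig is a leaf — visit fig.
        At rose: go right to sage.
          sage is a leaf — visit sage.
        Visit rose.
      Visit yew.
    At poppy: go right to teak.
      At teak: go left to cedar.
        cedar is a leaf — visit cedar.
      At teak: no right child.
      Visit teak.
    Visit poppy.
  Visit daisy.
At rye: no right child.
Visit rye.
Full post-order sequence: tulip, elm, fig, sage, rose, yew, cedar, teak, poppy, daisy, rye.

8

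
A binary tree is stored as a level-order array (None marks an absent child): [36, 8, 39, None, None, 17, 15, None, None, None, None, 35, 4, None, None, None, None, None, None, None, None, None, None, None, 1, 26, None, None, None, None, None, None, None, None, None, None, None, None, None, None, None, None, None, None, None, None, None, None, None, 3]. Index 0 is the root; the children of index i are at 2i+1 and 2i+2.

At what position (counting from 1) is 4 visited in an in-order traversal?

8

In-order visits the left subtree, then the node, then the right subtree.
At 36: go left to 8.
  8 is a leaf — visit 8.
Visit 36.
At 36: go right to 39.
  At 39: go left to 17.
    At 17: go left to 35.
      At 35: no left child.
      Visit 35.
      At 35: go right to 1.
        At 1: go left to 3.
          3 is a leaf — visit 3.
        Visit 1.
        At 1: no right child.
    Visit 17.
    At 17: go right to 4.
      At 4: go left to 26.
        26 is a leaf — visit 26.
      Visit 4.
      At 4: no right child.
  Visit 39.
  At 39: go right to 15.
    15 is a leaf — visit 15.
Full in-order sequence: 8, 36, 35, 3, 1, 17, 26, 4, 39, 15.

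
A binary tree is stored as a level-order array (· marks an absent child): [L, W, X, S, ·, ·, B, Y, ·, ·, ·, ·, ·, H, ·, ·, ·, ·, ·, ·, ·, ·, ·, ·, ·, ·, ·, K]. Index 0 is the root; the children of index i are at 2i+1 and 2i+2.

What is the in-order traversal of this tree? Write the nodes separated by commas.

In-order visits the left subtree, then the node, then the right subtree.
At L: go left to W.
  At W: go left to S.
    At S: go left to Y.
      Y is a leaf — visit Y.
    Visit S.
    At S: no right child.
  Visit W.
  At W: no right child.
Visit L.
At L: go right to X.
  At X: no left child.
  Visit X.
  At X: go right to B.
    At B: go left to H.
      At H: go left to K.
        K is a leaf — visit K.
      Visit H.
      At H: no right child.
    Visit B.
    At B: no right child.

Y, S, W, L, X, K, H, B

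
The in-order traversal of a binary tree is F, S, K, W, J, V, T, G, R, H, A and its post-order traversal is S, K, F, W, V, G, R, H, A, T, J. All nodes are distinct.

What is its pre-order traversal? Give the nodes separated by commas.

The last element of post-order is the root; it splits in-order into left and right subtrees.
Root J: left subtree has 4 nodes {F, S, K, W}, right has 6 {V, T, G, R, H, A}.
  Root W: left subtree has 3 nodes {F, S, K}, right has 0 { }.
    Root F: left subtree has 0 nodes { }, right has 2 {S, K}.
      Root K: left subtree has 1 node {S}, right has 0 { }.
  Root T: left subtree has 1 node {V}, right has 4 {G, R, H, A}.
    Root A: left subtree has 3 nodes {G, R, H}, right has 0 { }.
      Root H: left subtree has 2 nodes {G, R}, right has 0 { }.
        Root R: left subtree has 1 node {G}, right has 0 { }.

J, W, F, K, S, T, V, A, H, R, G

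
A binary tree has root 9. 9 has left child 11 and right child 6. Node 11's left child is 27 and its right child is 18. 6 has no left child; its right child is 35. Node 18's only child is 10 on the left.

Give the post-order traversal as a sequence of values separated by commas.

Post-order visits the left subtree, then the right subtree, then the node.
At 9: go left to 11.
  At 11: go left to 27.
    27 is a leaf — visit 27.
  At 11: go right to 18.
    At 18: go left to 10.
      10 is a leaf — visit 10.
    At 18: no right child.
    Visit 18.
  Visit 11.
At 9: go right to 6.
  At 6: no left child.
  At 6: go right to 35.
    35 is a leaf — visit 35.
  Visit 6.
Visit 9.

27, 10, 18, 11, 35, 6, 9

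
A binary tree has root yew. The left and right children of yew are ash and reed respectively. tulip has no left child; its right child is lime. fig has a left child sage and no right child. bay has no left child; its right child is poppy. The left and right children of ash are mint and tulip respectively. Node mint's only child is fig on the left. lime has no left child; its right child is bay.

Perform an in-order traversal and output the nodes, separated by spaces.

sage fig mint ash tulip lime bay poppy yew reed

In-order visits the left subtree, then the node, then the right subtree.
At yew: go left to ash.
  At ash: go left to mint.
    At mint: go left to fig.
      At fig: go left to sage.
        sage is a leaf — visit sage.
      Visit fig.
      At fig: no right child.
    Visit mint.
    At mint: no right child.
  Visit ash.
  At ash: go right to tulip.
    At tulip: no left child.
    Visit tulip.
    At tulip: go right to lime.
      At lime: no left child.
      Visit lime.
      At lime: go right to bay.
        At bay: no left child.
        Visit bay.
        At bay: go right to poppy.
          poppy is a leaf — visit poppy.
Visit yew.
At yew: go right to reed.
  reed is a leaf — visit reed.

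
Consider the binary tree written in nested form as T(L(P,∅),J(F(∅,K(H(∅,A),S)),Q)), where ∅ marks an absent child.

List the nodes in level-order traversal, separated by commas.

Level-order visits nodes level by level from the root, left to right within each level.
Level 0: T
Level 1: L, J
Level 2: P, F, Q
Level 3: K
Level 4: H, S
Level 5: A

T, L, J, P, F, Q, K, H, S, A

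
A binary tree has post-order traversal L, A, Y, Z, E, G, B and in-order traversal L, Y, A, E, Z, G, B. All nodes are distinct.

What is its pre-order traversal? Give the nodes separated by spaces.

B G E Y L A Z

The last element of post-order is the root; it splits in-order into left and right subtrees.
Root B: left subtree has 6 nodes {L, Y, A, E, Z, G}, right has 0 { }.
  Root G: left subtree has 5 nodes {L, Y, A, E, Z}, right has 0 { }.
    Root E: left subtree has 3 nodes {L, Y, A}, right has 1 {Z}.
      Root Y: left subtree has 1 node {L}, right has 1 {A}.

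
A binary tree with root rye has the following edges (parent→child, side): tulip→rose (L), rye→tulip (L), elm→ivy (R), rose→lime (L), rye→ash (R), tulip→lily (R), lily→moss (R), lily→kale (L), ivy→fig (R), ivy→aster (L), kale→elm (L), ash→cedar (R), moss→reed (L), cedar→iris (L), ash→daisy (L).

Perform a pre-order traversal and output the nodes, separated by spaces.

rye tulip rose lime lily kale elm ivy aster fig moss reed ash daisy cedar iris

Pre-order visits the node, then its left subtree, then its right subtree.
Visit rye.
At rye: go left to tulip.
  Visit tulip.
  At tulip: go left to rose.
    Visit rose.
    At rose: go left to lime.
      lime is a leaf — visit lime.
    At rose: no right child.
  At tulip: go right to lily.
    Visit lily.
    At lily: go left to kale.
      Visit kale.
      At kale: go left to elm.
        Visit elm.
        At elm: no left child.
        At elm: go right to ivy.
          Visit ivy.
          At ivy: go left to aster.
            aster is a leaf — visit aster.
          At ivy: go right to fig.
            fig is a leaf — visit fig.
      At kale: no right child.
    At lily: go right to moss.
      Visit moss.
      At moss: go left to reed.
        reed is a leaf — visit reed.
      At moss: no right child.
At rye: go right to ash.
  Visit ash.
  At ash: go left to daisy.
    daisy is a leaf — visit daisy.
  At ash: go right to cedar.
    Visit cedar.
    At cedar: go left to iris.
      iris is a leaf — visit iris.
    At cedar: no right child.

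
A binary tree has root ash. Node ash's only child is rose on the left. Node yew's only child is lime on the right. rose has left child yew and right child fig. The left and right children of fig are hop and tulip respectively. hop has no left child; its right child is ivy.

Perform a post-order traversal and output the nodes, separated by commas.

lime, yew, ivy, hop, tulip, fig, rose, ash

Post-order visits the left subtree, then the right subtree, then the node.
At ash: go left to rose.
  At rose: go left to yew.
    At yew: no left child.
    At yew: go right to lime.
      lime is a leaf — visit lime.
    Visit yew.
  At rose: go right to fig.
    At fig: go left to hop.
      At hop: no left child.
      At hop: go right to ivy.
        ivy is a leaf — visit ivy.
      Visit hop.
    At fig: go right to tulip.
      tulip is a leaf — visit tulip.
    Visit fig.
  Visit rose.
At ash: no right child.
Visit ash.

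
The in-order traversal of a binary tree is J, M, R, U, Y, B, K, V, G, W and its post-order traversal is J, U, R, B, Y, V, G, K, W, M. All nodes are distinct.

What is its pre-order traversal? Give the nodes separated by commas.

The last element of post-order is the root; it splits in-order into left and right subtrees.
Root M: left subtree has 1 node {J}, right has 8 {R, U, Y, B, K, V, G, W}.
  Root W: left subtree has 7 nodes {R, U, Y, B, K, V, G}, right has 0 { }.
    Root K: left subtree has 4 nodes {R, U, Y, B}, right has 2 {V, G}.
      Root Y: left subtree has 2 nodes {R, U}, right has 1 {B}.
        Root R: left subtree has 0 nodes { }, right has 1 {U}.
      Root G: left subtree has 1 node {V}, right has 0 { }.

M, J, W, K, Y, R, U, B, G, V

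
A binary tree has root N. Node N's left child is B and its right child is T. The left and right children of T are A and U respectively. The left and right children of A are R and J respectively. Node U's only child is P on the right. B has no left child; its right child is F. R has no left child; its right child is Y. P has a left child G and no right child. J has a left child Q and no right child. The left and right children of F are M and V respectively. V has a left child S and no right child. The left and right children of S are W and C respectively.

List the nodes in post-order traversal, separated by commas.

Post-order visits the left subtree, then the right subtree, then the node.
At N: go left to B.
  At B: no left child.
  At B: go right to F.
    At F: go left to M.
      M is a leaf — visit M.
    At F: go right to V.
      At V: go left to S.
        At S: go left to W.
          W is a leaf — visit W.
        At S: go right to C.
          C is a leaf — visit C.
        Visit S.
      At V: no right child.
      Visit V.
    Visit F.
  Visit B.
At N: go right to T.
  At T: go left to A.
    At A: go left to R.
      At R: no left child.
      At R: go right to Y.
        Y is a leaf — visit Y.
      Visit R.
    At A: go right to J.
      At J: go left to Q.
        Q is a leaf — visit Q.
      At J: no right child.
      Visit J.
    Visit A.
  At T: go right to U.
    At U: no left child.
    At U: go right to P.
      At P: go left to G.
        G is a leaf — visit G.
      At P: no right child.
      Visit P.
    Visit U.
  Visit T.
Visit N.

M, W, C, S, V, F, B, Y, R, Q, J, A, G, P, U, T, N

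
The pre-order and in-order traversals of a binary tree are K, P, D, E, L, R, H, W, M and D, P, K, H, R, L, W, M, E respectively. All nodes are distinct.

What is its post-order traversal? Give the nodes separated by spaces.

D P H R M W L E K

The first element of pre-order is the root; it splits in-order into left and right subtrees.
Root K: left subtree has 2 nodes {D, P}, right has 6 {H, R, L, W, M, E}.
  Root P: left subtree has 1 node {D}, right has 0 { }.
  Root E: left subtree has 5 nodes {H, R, L, W, M}, right has 0 { }.
    Root L: left subtree has 2 nodes {H, R}, right has 2 {W, M}.
      Root R: left subtree has 1 node {H}, right has 0 { }.
      Root W: left subtree has 0 nodes { }, right has 1 {M}.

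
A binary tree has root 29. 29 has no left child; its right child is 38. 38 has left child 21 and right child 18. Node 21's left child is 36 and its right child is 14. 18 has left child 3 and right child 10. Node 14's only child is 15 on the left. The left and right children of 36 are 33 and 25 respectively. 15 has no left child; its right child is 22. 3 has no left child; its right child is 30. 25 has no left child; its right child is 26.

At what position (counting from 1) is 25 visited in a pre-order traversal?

6

Pre-order visits the node, then its left subtree, then its right subtree.
Visit 29.
At 29: no left child.
At 29: go right to 38.
  Visit 38.
  At 38: go left to 21.
    Visit 21.
    At 21: go left to 36.
      Visit 36.
      At 36: go left to 33.
        33 is a leaf — visit 33.
      At 36: go right to 25.
        Visit 25.
        At 25: no left child.
        At 25: go right to 26.
          26 is a leaf — visit 26.
    At 21: go right to 14.
      Visit 14.
      At 14: go left to 15.
        Visit 15.
        At 15: no left child.
        At 15: go right to 22.
          22 is a leaf — visit 22.
      At 14: no right child.
  At 38: go right to 18.
    Visit 18.
    At 18: go left to 3.
      Visit 3.
      At 3: no left child.
      At 3: go right to 30.
        30 is a leaf — visit 30.
    At 18: go right to 10.
      10 is a leaf — visit 10.
Full pre-order sequence: 29, 38, 21, 36, 33, 25, 26, 14, 15, 22, 18, 3, 30, 10.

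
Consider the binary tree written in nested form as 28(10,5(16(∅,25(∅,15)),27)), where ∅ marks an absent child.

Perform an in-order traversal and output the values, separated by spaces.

10 28 16 25 15 5 27

In-order visits the left subtree, then the node, then the right subtree.
At 28: go left to 10.
  10 is a leaf — visit 10.
Visit 28.
At 28: go right to 5.
  At 5: go left to 16.
    At 16: no left child.
    Visit 16.
    At 16: go right to 25.
      At 25: no left child.
      Visit 25.
      At 25: go right to 15.
        15 is a leaf — visit 15.
  Visit 5.
  At 5: go right to 27.
    27 is a leaf — visit 27.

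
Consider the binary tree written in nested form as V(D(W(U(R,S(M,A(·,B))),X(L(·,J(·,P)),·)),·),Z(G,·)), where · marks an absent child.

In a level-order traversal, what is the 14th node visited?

Level-order visits nodes level by level from the root, left to right within each level.
Level 0: V
Level 1: D, Z
Level 2: W, G
Level 3: U, X
Level 4: R, S, L
Level 5: M, A, J
Level 6: B, P
Full level-order sequence: V, D, Z, W, G, U, X, R, S, L, M, A, J, B, P.

B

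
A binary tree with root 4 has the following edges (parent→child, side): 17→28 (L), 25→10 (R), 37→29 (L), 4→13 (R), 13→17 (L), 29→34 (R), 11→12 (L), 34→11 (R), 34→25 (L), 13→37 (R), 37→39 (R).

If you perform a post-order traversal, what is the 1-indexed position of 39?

9

Post-order visits the left subtree, then the right subtree, then the node.
At 4: no left child.
At 4: go right to 13.
  At 13: go left to 17.
    At 17: go left to 28.
      28 is a leaf — visit 28.
    At 17: no right child.
    Visit 17.
  At 13: go right to 37.
    At 37: go left to 29.
      At 29: no left child.
      At 29: go right to 34.
        At 34: go left to 25.
          At 25: no left child.
          At 25: go right to 10.
            10 is a leaf — visit 10.
          Visit 25.
        At 34: go right to 11.
          At 11: go left to 12.
            12 is a leaf — visit 12.
          At 11: no right child.
          Visit 11.
        Visit 34.
      Visit 29.
    At 37: go right to 39.
      39 is a leaf — visit 39.
    Visit 37.
  Visit 13.
Visit 4.
Full post-order sequence: 28, 17, 10, 25, 12, 11, 34, 29, 39, 37, 13, 4.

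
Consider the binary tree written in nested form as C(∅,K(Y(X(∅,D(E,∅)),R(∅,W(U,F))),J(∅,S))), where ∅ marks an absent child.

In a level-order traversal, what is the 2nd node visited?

K

Level-order visits nodes level by level from the root, left to right within each level.
Level 0: C
Level 1: K
Level 2: Y, J
Level 3: X, R, S
Level 4: D, W
Level 5: E, U, F
Full level-order sequence: C, K, Y, J, X, R, S, D, W, E, U, F.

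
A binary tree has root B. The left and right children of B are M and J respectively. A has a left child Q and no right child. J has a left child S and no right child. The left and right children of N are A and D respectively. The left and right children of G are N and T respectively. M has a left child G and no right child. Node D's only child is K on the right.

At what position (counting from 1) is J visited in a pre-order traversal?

Pre-order visits the node, then its left subtree, then its right subtree.
Visit B.
At B: go left to M.
  Visit M.
  At M: go left to G.
    Visit G.
    At G: go left to N.
      Visit N.
      At N: go left to A.
        Visit A.
        At A: go left to Q.
          Q is a leaf — visit Q.
        At A: no right child.
      At N: go right to D.
        Visit D.
        At D: no left child.
        At D: go right to K.
          K is a leaf — visit K.
    At G: go right to T.
      T is a leaf — visit T.
  At M: no right child.
At B: go right to J.
  Visit J.
  At J: go left to S.
    S is a leaf — visit S.
  At J: no right child.
Full pre-order sequence: B, M, G, N, A, Q, D, K, T, J, S.

10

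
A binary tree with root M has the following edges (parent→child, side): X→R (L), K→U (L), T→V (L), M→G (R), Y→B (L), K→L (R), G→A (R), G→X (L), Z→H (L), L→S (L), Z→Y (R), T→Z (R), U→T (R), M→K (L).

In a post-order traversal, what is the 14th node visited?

G

Post-order visits the left subtree, then the right subtree, then the node.
At M: go left to K.
  At K: go left to U.
    At U: no left child.
    At U: go right to T.
      At T: go left to V.
        V is a leaf — visit V.
      At T: go right to Z.
        At Z: go left to H.
          H is a leaf — visit H.
        At Z: go right to Y.
          At Y: go left to B.
            B is a leaf — visit B.
          At Y: no right child.
          Visit Y.
        Visit Z.
      Visit T.
    Visit U.
  At K: go right to L.
    At L: go left to S.
      S is a leaf — visit S.
    At L: no right child.
    Visit L.
  Visit K.
At M: go right to G.
  At G: go left to X.
    At X: go left to R.
      R is a leaf — visit R.
    At X: no right child.
    Visit X.
  At G: go right to A.
    A is a leaf — visit A.
  Visit G.
Visit M.
Full post-order sequence: V, H, B, Y, Z, T, U, S, L, K, R, X, A, G, M.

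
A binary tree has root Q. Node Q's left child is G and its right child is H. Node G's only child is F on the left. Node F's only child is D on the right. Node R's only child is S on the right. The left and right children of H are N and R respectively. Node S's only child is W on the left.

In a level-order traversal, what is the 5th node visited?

Level-order visits nodes level by level from the root, left to right within each level.
Level 0: Q
Level 1: G, H
Level 2: F, N, R
Level 3: D, S
Level 4: W
Full level-order sequence: Q, G, H, F, N, R, D, S, W.

N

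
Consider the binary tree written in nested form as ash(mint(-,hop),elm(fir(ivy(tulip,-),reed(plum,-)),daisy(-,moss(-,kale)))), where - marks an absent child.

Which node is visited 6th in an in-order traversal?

In-order visits the left subtree, then the node, then the right subtree.
At ash: go left to mint.
  At mint: no left child.
  Visit mint.
  At mint: go right to hop.
    hop is a leaf — visit hop.
Visit ash.
At ash: go right to elm.
  At elm: go left to fir.
    At fir: go left to ivy.
      At ivy: go left to tulip.
        tulip is a leaf — visit tulip.
      Visit ivy.
      At ivy: no right child.
    Visit fir.
    At fir: go right to reed.
      At reed: go left to plum.
        plum is a leaf — visit plum.
      Visit reed.
      At reed: no right child.
  Visit elm.
  At elm: go right to daisy.
    At daisy: no left child.
    Visit daisy.
    At daisy: go right to moss.
      At moss: no left child.
      Visit moss.
      At moss: go right to kale.
        kale is a leaf — visit kale.
Full in-order sequence: mint, hop, ash, tulip, ivy, fir, plum, reed, elm, daisy, moss, kale.

fir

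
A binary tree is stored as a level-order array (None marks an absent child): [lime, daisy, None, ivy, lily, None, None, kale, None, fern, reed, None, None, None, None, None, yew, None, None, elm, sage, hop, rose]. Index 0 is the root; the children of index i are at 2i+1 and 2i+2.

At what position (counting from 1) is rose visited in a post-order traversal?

8

Post-order visits the left subtree, then the right subtree, then the node.
At lime: go left to daisy.
  At daisy: go left to ivy.
    At ivy: go left to kale.
      At kale: no left child.
      At kale: go right to yew.
        yew is a leaf — visit yew.
      Visit kale.
    At ivy: no right child.
    Visit ivy.
  At daisy: go right to lily.
    At lily: go left to fern.
      At fern: go left to elm.
        elm is a leaf — visit elm.
      At fern: go right to sage.
        sage is a leaf — visit sage.
      Visit fern.
    At lily: go right to reed.
      At reed: go left to hop.
        hop is a leaf — visit hop.
      At reed: go right to rose.
        rose is a leaf — visit rose.
      Visit reed.
    Visit lily.
  Visit daisy.
At lime: no right child.
Visit lime.
Full post-order sequence: yew, kale, ivy, elm, sage, fern, hop, rose, reed, lily, daisy, lime.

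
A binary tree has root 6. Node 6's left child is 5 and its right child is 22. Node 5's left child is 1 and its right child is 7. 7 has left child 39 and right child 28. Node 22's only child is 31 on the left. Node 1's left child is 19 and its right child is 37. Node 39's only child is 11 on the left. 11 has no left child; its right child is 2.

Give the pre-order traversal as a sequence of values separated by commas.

Pre-order visits the node, then its left subtree, then its right subtree.
Visit 6.
At 6: go left to 5.
  Visit 5.
  At 5: go left to 1.
    Visit 1.
    At 1: go left to 19.
      19 is a leaf — visit 19.
    At 1: go right to 37.
      37 is a leaf — visit 37.
  At 5: go right to 7.
    Visit 7.
    At 7: go left to 39.
      Visit 39.
      At 39: go left to 11.
        Visit 11.
        At 11: no left child.
        At 11: go right to 2.
          2 is a leaf — visit 2.
      At 39: no right child.
    At 7: go right to 28.
      28 is a leaf — visit 28.
At 6: go right to 22.
  Visit 22.
  At 22: go left to 31.
    31 is a leaf — visit 31.
  At 22: no right child.

6, 5, 1, 19, 37, 7, 39, 11, 2, 28, 22, 31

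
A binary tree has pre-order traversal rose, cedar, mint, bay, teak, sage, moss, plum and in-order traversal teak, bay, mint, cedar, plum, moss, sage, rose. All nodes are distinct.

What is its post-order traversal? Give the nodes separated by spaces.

teak bay mint plum moss sage cedar rose

The first element of pre-order is the root; it splits in-order into left and right subtrees.
Root rose: left subtree has 7 nodes {teak, bay, mint, cedar, plum, moss, sage}, right has 0 { }.
  Root cedar: left subtree has 3 nodes {teak, bay, mint}, right has 3 {plum, moss, sage}.
    Root mint: left subtree has 2 nodes {teak, bay}, right has 0 { }.
      Root bay: left subtree has 1 node {teak}, right has 0 { }.
    Root sage: left subtree has 2 nodes {plum, moss}, right has 0 { }.
      Root moss: left subtree has 1 node {plum}, right has 0 { }.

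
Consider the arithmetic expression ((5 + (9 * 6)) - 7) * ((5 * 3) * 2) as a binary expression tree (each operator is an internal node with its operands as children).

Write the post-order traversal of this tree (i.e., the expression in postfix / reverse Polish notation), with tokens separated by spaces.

Post-order on an expression tree gives postfix notation: for each operator, emit left operand, right operand, then the operator.

5 9 6 * + 7 - 5 3 * 2 * *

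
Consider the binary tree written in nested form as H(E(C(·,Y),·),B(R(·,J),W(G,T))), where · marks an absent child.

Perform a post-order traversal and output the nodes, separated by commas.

Post-order visits the left subtree, then the right subtree, then the node.
At H: go left to E.
  At E: go left to C.
    At C: no left child.
    At C: go right to Y.
      Y is a leaf — visit Y.
    Visit C.
  At E: no right child.
  Visit E.
At H: go right to B.
  At B: go left to R.
    At R: no left child.
    At R: go right to J.
      J is a leaf — visit J.
    Visit R.
  At B: go right to W.
    At W: go left to G.
      G is a leaf — visit G.
    At W: go right to T.
      T is a leaf — visit T.
    Visit W.
  Visit B.
Visit H.

Y, C, E, J, R, G, T, W, B, H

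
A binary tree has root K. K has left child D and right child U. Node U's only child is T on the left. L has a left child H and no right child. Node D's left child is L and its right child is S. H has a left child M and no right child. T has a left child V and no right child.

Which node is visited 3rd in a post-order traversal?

L

Post-order visits the left subtree, then the right subtree, then the node.
At K: go left to D.
  At D: go left to L.
    At L: go left to H.
      At H: go left to M.
        M is a leaf — visit M.
      At H: no right child.
      Visit H.
    At L: no right child.
    Visit L.
  At D: go right to S.
    S is a leaf — visit S.
  Visit D.
At K: go right to U.
  At U: go left to T.
    At T: go left to V.
      V is a leaf — visit V.
    At T: no right child.
    Visit T.
  At U: no right child.
  Visit U.
Visit K.
Full post-order sequence: M, H, L, S, D, V, T, U, K.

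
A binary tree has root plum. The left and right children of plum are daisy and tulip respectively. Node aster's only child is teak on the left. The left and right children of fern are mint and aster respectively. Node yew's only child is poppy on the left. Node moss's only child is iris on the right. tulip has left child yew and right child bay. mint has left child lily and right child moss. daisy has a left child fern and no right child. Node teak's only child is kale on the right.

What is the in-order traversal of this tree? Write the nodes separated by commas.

In-order visits the left subtree, then the node, then the right subtree.
At plum: go left to daisy.
  At daisy: go left to fern.
    At fern: go left to mint.
      At mint: go left to lily.
        lily is a leaf — visit lily.
      Visit mint.
      At mint: go right to moss.
        At moss: no left child.
        Visit moss.
        At moss: go right to iris.
          iris is a leaf — visit iris.
    Visit fern.
    At fern: go right to aster.
      At aster: go left to teak.
        At teak: no left child.
        Visit teak.
        At teak: go right to kale.
          kale is a leaf — visit kale.
      Visit aster.
      At aster: no right child.
  Visit daisy.
  At daisy: no right child.
Visit plum.
At plum: go right to tulip.
  At tulip: go left to yew.
    At yew: go left to poppy.
      poppy is a leaf — visit poppy.
    Visit yew.
    At yew: no right child.
  Visit tulip.
  At tulip: go right to bay.
    bay is a leaf — visit bay.

lily, mint, moss, iris, fern, teak, kale, aster, daisy, plum, poppy, yew, tulip, bay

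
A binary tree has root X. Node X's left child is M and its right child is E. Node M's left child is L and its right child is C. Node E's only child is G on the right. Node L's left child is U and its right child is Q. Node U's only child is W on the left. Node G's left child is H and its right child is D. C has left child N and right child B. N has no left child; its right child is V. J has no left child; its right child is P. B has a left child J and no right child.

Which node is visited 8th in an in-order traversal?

In-order visits the left subtree, then the node, then the right subtree.
At X: go left to M.
  At M: go left to L.
    At L: go left to U.
      At U: go left to W.
        W is a leaf — visit W.
      Visit U.
      At U: no right child.
    Visit L.
    At L: go right to Q.
      Q is a leaf — visit Q.
  Visit M.
  At M: go right to C.
    At C: go left to N.
      At N: no left child.
      Visit N.
      At N: go right to V.
        V is a leaf — visit V.
    Visit C.
    At C: go right to B.
      At B: go left to J.
        At J: no left child.
        Visit J.
        At J: go right to P.
          P is a leaf — visit P.
      Visit B.
      At B: no right child.
Visit X.
At X: go right to E.
  At E: no left child.
  Visit E.
  At E: go right to G.
    At G: go left to H.
      H is a leaf — visit H.
    Visit G.
    At G: go right to D.
      D is a leaf — visit D.
Full in-order sequence: W, U, L, Q, M, N, V, C, J, P, B, X, E, H, G, D.

C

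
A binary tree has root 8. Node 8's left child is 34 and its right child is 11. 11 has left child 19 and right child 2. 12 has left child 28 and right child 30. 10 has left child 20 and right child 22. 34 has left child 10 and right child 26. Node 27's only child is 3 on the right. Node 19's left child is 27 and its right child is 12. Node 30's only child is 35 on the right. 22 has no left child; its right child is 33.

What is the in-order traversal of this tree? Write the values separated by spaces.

20 10 22 33 34 26 8 27 3 19 28 12 30 35 11 2

In-order visits the left subtree, then the node, then the right subtree.
At 8: go left to 34.
  At 34: go left to 10.
    At 10: go left to 20.
      20 is a leaf — visit 20.
    Visit 10.
    At 10: go right to 22.
      At 22: no left child.
      Visit 22.
      At 22: go right to 33.
        33 is a leaf — visit 33.
  Visit 34.
  At 34: go right to 26.
    26 is a leaf — visit 26.
Visit 8.
At 8: go right to 11.
  At 11: go left to 19.
    At 19: go left to 27.
      At 27: no left child.
      Visit 27.
      At 27: go right to 3.
        3 is a leaf — visit 3.
    Visit 19.
    At 19: go right to 12.
      At 12: go left to 28.
        28 is a leaf — visit 28.
      Visit 12.
      At 12: go right to 30.
        At 30: no left child.
        Visit 30.
        At 30: go right to 35.
          35 is a leaf — visit 35.
  Visit 11.
  At 11: go right to 2.
    2 is a leaf — visit 2.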